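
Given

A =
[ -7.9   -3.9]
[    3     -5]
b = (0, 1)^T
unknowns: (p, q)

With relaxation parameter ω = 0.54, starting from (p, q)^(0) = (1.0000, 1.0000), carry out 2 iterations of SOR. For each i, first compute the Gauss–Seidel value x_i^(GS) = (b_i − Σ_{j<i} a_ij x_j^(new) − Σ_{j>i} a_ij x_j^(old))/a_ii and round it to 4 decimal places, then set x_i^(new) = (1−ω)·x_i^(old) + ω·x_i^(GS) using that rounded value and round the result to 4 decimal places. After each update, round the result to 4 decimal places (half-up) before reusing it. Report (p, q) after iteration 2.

(-0.0216, 0.0757)

Iteration 1:
  p: GS value = (0 - (-3.9)·1.0000) / (-7.9) = -0.4937;  p ← (1−ω)·1.0000 + ω·-0.4937 = 0.1934
  q: GS value = (1 - (3)·0.1934) / (-5) = -0.0840;  q ← (1−ω)·1.0000 + ω·-0.0840 = 0.4146
Iteration 2:
  p: GS value = (0 - (-3.9)·0.4146) / (-7.9) = -0.2047;  p ← (1−ω)·0.1934 + ω·-0.2047 = -0.0216
  q: GS value = (1 - (3)·-0.0216) / (-5) = -0.2130;  q ← (1−ω)·0.4146 + ω·-0.2130 = 0.0757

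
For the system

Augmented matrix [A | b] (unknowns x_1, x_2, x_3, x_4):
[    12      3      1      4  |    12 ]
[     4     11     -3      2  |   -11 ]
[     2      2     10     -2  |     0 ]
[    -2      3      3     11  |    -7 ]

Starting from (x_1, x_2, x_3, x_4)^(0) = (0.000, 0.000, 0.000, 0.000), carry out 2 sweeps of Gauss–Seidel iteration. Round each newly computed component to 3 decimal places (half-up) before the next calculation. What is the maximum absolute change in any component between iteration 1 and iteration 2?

0.369

Iteration 1:
  x_1 = (12 - (3)·0.000 - (1)·0.000 - (4)·0.000) / (12) = 1.000
  x_2 = (-11 - (4)·1.000 - (-3)·0.000 - (2)·0.000) / (11) = -1.364
  x_3 = (0 - (2)·1.000 - (2)·-1.364 - (-2)·0.000) / (10) = 0.073
  x_4 = (-7 - (-2)·1.000 - (3)·-1.364 - (3)·0.073) / (11) = -0.102
Iteration 2:
  x_1 = (12 - (3)·-1.364 - (1)·0.073 - (4)·-0.102) / (12) = 1.369
  x_2 = (-11 - (4)·1.369 - (-3)·0.073 - (2)·-0.102) / (11) = -1.459
  x_3 = (0 - (2)·1.369 - (2)·-1.459 - (-2)·-0.102) / (10) = -0.002
  x_4 = (-7 - (-2)·1.369 - (3)·-1.459 - (3)·-0.002) / (11) = 0.011
Change: (0.369, -0.095, -0.075, 0.113) → max |·| = 0.369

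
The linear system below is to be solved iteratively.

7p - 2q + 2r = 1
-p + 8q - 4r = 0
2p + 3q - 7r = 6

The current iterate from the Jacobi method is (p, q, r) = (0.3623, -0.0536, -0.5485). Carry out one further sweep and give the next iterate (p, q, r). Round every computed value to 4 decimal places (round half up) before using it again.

One sweep:
  p = (1 - (-2)·-0.0536 - (2)·-0.5485) / (7) = 0.2843
  q = (0 - (-1)·0.3623 - (-4)·-0.5485) / (8) = -0.2290
  r = (6 - (2)·0.3623 - (3)·-0.0536) / (-7) = -0.7766

(0.2843, -0.2290, -0.7766)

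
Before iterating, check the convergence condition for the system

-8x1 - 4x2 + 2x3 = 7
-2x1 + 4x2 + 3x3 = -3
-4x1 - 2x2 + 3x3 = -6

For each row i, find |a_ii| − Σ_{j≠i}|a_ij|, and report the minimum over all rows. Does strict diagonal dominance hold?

-3

row 1: |-8| − (4+2) = 2
row 2: |4| − (2+3) = -1
row 3: |3| − (4+2) = -3
minimum over rows = -3 → not strictly diagonally dominant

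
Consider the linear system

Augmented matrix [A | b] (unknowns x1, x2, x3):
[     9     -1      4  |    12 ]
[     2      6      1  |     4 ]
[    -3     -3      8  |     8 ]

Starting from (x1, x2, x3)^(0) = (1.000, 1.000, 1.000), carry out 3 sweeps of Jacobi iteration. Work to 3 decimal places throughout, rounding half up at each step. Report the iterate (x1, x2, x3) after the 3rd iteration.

(0.699, 0.236, 1.231)

Iteration 1:
  x1 = (12 - (-1)·1.000 - (4)·1.000) / (9) = 1.000
  x2 = (4 - (2)·1.000 - (1)·1.000) / (6) = 0.167
  x3 = (8 - (-3)·1.000 - (-3)·1.000) / (8) = 1.750
Iteration 2:
  x1 = (12 - (-1)·0.167 - (4)·1.750) / (9) = 0.574
  x2 = (4 - (2)·1.000 - (1)·1.750) / (6) = 0.042
  x3 = (8 - (-3)·1.000 - (-3)·0.167) / (8) = 1.438
Iteration 3:
  x1 = (12 - (-1)·0.042 - (4)·1.438) / (9) = 0.699
  x2 = (4 - (2)·0.574 - (1)·1.438) / (6) = 0.236
  x3 = (8 - (-3)·0.574 - (-3)·0.042) / (8) = 1.231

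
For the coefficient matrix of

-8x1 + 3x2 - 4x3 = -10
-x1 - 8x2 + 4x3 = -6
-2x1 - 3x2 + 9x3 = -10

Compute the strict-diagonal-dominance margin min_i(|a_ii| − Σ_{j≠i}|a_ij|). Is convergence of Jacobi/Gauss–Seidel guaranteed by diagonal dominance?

1

row 1: |-8| − (3+4) = 1
row 2: |-8| − (1+4) = 3
row 3: |9| − (2+3) = 4
minimum over rows = 1 → strictly diagonally dominant (convergence guaranteed)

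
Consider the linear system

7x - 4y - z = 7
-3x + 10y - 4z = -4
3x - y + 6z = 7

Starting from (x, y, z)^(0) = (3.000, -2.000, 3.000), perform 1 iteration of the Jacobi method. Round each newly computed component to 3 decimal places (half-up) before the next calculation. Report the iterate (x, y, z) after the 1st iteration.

Iteration 1:
  x = (7 - (-4)·-2.000 - (-1)·3.000) / (7) = 0.286
  y = (-4 - (-3)·3.000 - (-4)·3.000) / (10) = 1.700
  z = (7 - (3)·3.000 - (-1)·-2.000) / (6) = -0.667

(0.286, 1.700, -0.667)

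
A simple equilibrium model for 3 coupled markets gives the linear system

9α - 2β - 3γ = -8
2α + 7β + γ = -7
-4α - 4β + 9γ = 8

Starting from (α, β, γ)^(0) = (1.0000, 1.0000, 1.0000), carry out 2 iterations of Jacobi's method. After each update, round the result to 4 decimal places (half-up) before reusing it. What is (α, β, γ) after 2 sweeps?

(-0.6138, -1.1587, 0.1058)

Iteration 1:
  α = (-8 - (-2)·1.0000 - (-3)·1.0000) / (9) = -0.3333
  β = (-7 - (2)·1.0000 - (1)·1.0000) / (7) = -1.4286
  γ = (8 - (-4)·1.0000 - (-4)·1.0000) / (9) = 1.7778
Iteration 2:
  α = (-8 - (-2)·-1.4286 - (-3)·1.7778) / (9) = -0.6138
  β = (-7 - (2)·-0.3333 - (1)·1.7778) / (7) = -1.1587
  γ = (8 - (-4)·-0.3333 - (-4)·-1.4286) / (9) = 0.1058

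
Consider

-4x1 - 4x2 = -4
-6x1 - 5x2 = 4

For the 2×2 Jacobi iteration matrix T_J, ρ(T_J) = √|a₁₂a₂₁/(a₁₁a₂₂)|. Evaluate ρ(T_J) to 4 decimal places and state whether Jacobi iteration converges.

a₁₂a₂₁/(a₁₁a₂₂) = (-4)·(-6) / ((-4)·(-5)) = 1.200000
ρ = √|1.200000| = √1.200000 = 1.0954
ρ > 1, so Jacobi diverges

1.0954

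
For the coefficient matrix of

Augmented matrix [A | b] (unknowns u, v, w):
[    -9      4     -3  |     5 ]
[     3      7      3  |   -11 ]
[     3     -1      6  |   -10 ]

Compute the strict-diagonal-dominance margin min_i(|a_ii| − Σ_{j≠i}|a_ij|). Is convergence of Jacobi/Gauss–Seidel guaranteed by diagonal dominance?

1

row 1: |-9| − (4+3) = 2
row 2: |7| − (3+3) = 1
row 3: |6| − (3+1) = 2
minimum over rows = 1 → strictly diagonally dominant (convergence guaranteed)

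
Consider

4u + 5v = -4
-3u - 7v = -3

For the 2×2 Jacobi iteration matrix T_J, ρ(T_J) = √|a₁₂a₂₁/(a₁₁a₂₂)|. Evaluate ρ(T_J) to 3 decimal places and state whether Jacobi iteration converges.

0.732

a₁₂a₂₁/(a₁₁a₂₂) = (5)·(-3) / ((4)·(-7)) = 0.535714
ρ = √|0.535714| = √0.535714 = 0.732
ρ < 1, so Jacobi converges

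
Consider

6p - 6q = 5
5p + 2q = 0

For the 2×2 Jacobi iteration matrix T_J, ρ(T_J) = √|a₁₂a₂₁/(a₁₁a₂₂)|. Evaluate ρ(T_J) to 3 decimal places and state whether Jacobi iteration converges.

1.581

a₁₂a₂₁/(a₁₁a₂₂) = (-6)·(5) / ((6)·(2)) = -2.500000
ρ = √|-2.500000| = √2.500000 = 1.581
ρ > 1, so Jacobi diverges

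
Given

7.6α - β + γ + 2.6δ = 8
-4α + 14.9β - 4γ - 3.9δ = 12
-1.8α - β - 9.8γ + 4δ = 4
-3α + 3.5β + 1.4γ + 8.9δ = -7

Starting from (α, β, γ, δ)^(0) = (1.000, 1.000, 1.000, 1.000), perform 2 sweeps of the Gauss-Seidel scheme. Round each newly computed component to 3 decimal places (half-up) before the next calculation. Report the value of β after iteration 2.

0.888

Iteration 1:
  α = (8 - (-1)·1.000 - (1)·1.000 - (2.6)·1.000) / (7.6) = 0.711
  β = (12 - (-4)·0.711 - (-4)·1.000 - (-3.9)·1.000) / (14.9) = 1.526
  γ = (4 - (-1.8)·0.711 - (-1)·1.526 - (4)·1.000) / (-9.8) = -0.286
  δ = (-7 - (-3)·0.711 - (3.5)·1.526 - (1.4)·-0.286) / (8.9) = -1.102
Iteration 2:
  α = (8 - (-1)·1.526 - (1)·-0.286 - (2.6)·-1.102) / (7.6) = 1.668
  β = (12 - (-4)·1.668 - (-4)·-0.286 - (-3.9)·-1.102) / (14.9) = 0.888
  γ = (4 - (-1.8)·1.668 - (-1)·0.888 - (4)·-1.102) / (-9.8) = -1.255
  δ = (-7 - (-3)·1.668 - (3.5)·0.888 - (1.4)·-1.255) / (8.9) = -0.376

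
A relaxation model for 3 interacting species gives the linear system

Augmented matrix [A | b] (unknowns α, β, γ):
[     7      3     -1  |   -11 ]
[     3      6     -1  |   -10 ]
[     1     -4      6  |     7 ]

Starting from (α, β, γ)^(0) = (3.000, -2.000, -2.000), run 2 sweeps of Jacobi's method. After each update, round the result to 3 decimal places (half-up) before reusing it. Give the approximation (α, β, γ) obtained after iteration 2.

Iteration 1:
  α = (-11 - (3)·-2.000 - (-1)·-2.000) / (7) = -1.000
  β = (-10 - (3)·3.000 - (-1)·-2.000) / (6) = -3.500
  γ = (7 - (1)·3.000 - (-4)·-2.000) / (6) = -0.667
Iteration 2:
  α = (-11 - (3)·-3.500 - (-1)·-0.667) / (7) = -0.167
  β = (-10 - (3)·-1.000 - (-1)·-0.667) / (6) = -1.278
  γ = (7 - (1)·-1.000 - (-4)·-3.500) / (6) = -1.000

(-0.167, -1.278, -1.000)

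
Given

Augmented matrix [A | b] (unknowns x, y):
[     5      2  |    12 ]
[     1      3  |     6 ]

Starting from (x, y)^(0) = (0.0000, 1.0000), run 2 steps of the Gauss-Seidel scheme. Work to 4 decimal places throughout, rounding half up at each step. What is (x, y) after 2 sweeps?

Iteration 1:
  x = (12 - (2)·1.0000) / (5) = 2.0000
  y = (6 - (1)·2.0000) / (3) = 1.3333
Iteration 2:
  x = (12 - (2)·1.3333) / (5) = 1.8667
  y = (6 - (1)·1.8667) / (3) = 1.3778

(1.8667, 1.3778)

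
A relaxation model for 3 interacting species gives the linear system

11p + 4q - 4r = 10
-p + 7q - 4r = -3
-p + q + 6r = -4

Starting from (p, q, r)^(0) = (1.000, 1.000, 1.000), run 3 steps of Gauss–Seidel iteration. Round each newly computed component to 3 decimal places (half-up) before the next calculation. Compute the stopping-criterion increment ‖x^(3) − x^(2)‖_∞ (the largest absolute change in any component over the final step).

Iteration 1:
  p = (10 - (4)·1.000 - (-4)·1.000) / (11) = 0.909
  q = (-3 - (-1)·0.909 - (-4)·1.000) / (7) = 0.273
  r = (-4 - (-1)·0.909 - (1)·0.273) / (6) = -0.561
Iteration 2:
  p = (10 - (4)·0.273 - (-4)·-0.561) / (11) = 0.606
  q = (-3 - (-1)·0.606 - (-4)·-0.561) / (7) = -0.663
  r = (-4 - (-1)·0.606 - (1)·-0.663) / (6) = -0.455
Iteration 3:
  p = (10 - (4)·-0.663 - (-4)·-0.455) / (11) = 0.985
  q = (-3 - (-1)·0.985 - (-4)·-0.455) / (7) = -0.548
  r = (-4 - (-1)·0.985 - (1)·-0.548) / (6) = -0.411
Change: (0.379, 0.115, 0.044) → max |·| = 0.379

0.379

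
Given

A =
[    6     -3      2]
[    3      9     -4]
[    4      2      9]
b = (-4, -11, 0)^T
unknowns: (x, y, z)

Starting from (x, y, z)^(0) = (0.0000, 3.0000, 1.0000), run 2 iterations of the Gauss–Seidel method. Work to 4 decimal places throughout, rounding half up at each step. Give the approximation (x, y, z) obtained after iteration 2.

Iteration 1:
  x = (-4 - (-3)·3.0000 - (2)·1.0000) / (6) = 0.5000
  y = (-11 - (3)·0.5000 - (-4)·1.0000) / (9) = -0.9444
  z = (0 - (4)·0.5000 - (2)·-0.9444) / (9) = -0.0124
Iteration 2:
  x = (-4 - (-3)·-0.9444 - (2)·-0.0124) / (6) = -1.1347
  y = (-11 - (3)·-1.1347 - (-4)·-0.0124) / (9) = -0.8495
  z = (0 - (4)·-1.1347 - (2)·-0.8495) / (9) = 0.6931

(-1.1347, -0.8495, 0.6931)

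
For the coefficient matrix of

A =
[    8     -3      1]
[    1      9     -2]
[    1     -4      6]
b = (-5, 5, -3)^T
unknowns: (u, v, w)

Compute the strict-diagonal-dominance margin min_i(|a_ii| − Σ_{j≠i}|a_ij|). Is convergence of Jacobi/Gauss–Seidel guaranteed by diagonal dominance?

row 1: |8| − (3+1) = 4
row 2: |9| − (1+2) = 6
row 3: |6| − (1+4) = 1
minimum over rows = 1 → strictly diagonally dominant (convergence guaranteed)

1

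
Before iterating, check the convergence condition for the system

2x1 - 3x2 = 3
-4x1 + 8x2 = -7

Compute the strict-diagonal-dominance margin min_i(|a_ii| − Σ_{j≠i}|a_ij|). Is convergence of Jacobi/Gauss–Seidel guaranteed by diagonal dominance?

row 1: |2| − (3) = -1
row 2: |8| − (4) = 4
minimum over rows = -1 → not strictly diagonally dominant

-1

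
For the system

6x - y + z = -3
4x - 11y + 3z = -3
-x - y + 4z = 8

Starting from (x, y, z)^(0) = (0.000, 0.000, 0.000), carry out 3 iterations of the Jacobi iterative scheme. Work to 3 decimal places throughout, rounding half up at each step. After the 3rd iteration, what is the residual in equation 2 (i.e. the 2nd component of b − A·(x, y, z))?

-0.338

Iteration 1:
  x = (-3 - (-1)·0.000 - (1)·0.000) / (6) = -0.500
  y = (-3 - (4)·0.000 - (3)·0.000) / (-11) = 0.273
  z = (8 - (-1)·0.000 - (-1)·0.000) / (4) = 2.000
Iteration 2:
  x = (-3 - (-1)·0.273 - (1)·2.000) / (6) = -0.788
  y = (-3 - (4)·-0.500 - (3)·2.000) / (-11) = 0.636
  z = (8 - (-1)·-0.500 - (-1)·0.273) / (4) = 1.943
Iteration 3:
  x = (-3 - (-1)·0.636 - (1)·1.943) / (6) = -0.718
  y = (-3 - (4)·-0.788 - (3)·1.943) / (-11) = 0.516
  z = (8 - (-1)·-0.788 - (-1)·0.636) / (4) = 1.962
Residual b − A·x = (-0.138, -0.338, -0.050)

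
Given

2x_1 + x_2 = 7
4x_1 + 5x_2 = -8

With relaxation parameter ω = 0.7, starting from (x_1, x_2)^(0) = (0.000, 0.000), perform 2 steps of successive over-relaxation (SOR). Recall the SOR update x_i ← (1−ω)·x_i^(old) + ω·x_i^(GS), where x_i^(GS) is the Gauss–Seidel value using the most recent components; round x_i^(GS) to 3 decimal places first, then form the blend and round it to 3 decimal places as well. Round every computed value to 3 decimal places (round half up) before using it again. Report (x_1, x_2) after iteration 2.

Iteration 1:
  x_1: GS value = (7 - (1)·0.000) / (2) = 3.500;  x_1 ← (1−ω)·0.000 + ω·3.500 = 2.450
  x_2: GS value = (-8 - (4)·2.450) / (5) = -3.560;  x_2 ← (1−ω)·0.000 + ω·-3.560 = -2.492
Iteration 2:
  x_1: GS value = (7 - (1)·-2.492) / (2) = 4.746;  x_1 ← (1−ω)·2.450 + ω·4.746 = 4.057
  x_2: GS value = (-8 - (4)·4.057) / (5) = -4.846;  x_2 ← (1−ω)·-2.492 + ω·-4.846 = -4.140

(4.057, -4.140)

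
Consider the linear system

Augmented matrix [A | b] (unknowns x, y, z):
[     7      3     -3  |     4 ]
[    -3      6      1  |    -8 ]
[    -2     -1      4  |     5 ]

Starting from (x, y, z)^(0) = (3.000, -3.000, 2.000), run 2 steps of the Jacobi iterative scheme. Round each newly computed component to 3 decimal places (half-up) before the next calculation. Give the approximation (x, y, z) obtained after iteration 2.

Iteration 1:
  x = (4 - (3)·-3.000 - (-3)·2.000) / (7) = 2.714
  y = (-8 - (-3)·3.000 - (1)·2.000) / (6) = -0.167
  z = (5 - (-2)·3.000 - (-1)·-3.000) / (4) = 2.000
Iteration 2:
  x = (4 - (3)·-0.167 - (-3)·2.000) / (7) = 1.500
  y = (-8 - (-3)·2.714 - (1)·2.000) / (6) = -0.310
  z = (5 - (-2)·2.714 - (-1)·-0.167) / (4) = 2.565

(1.500, -0.310, 2.565)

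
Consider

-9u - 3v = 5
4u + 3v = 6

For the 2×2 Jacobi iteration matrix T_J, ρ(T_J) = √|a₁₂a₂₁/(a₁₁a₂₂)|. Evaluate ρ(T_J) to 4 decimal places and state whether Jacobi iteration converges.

0.6667

a₁₂a₂₁/(a₁₁a₂₂) = (-3)·(4) / ((-9)·(3)) = 0.444444
ρ = √|0.444444| = √0.444444 = 0.6667
ρ < 1, so Jacobi converges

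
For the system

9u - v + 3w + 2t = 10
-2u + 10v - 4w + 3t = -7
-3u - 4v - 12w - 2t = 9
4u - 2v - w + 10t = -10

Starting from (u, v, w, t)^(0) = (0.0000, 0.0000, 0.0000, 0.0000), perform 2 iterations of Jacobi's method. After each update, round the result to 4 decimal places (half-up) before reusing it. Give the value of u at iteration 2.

1.5056

Iteration 1:
  u = (10 - (-1)·0.0000 - (3)·0.0000 - (2)·0.0000) / (9) = 1.1111
  v = (-7 - (-2)·0.0000 - (-4)·0.0000 - (3)·0.0000) / (10) = -0.7000
  w = (9 - (-3)·0.0000 - (-4)·0.0000 - (-2)·0.0000) / (-12) = -0.7500
  t = (-10 - (4)·0.0000 - (-2)·0.0000 - (-1)·0.0000) / (10) = -1.0000
Iteration 2:
  u = (10 - (-1)·-0.7000 - (3)·-0.7500 - (2)·-1.0000) / (9) = 1.5056
  v = (-7 - (-2)·1.1111 - (-4)·-0.7500 - (3)·-1.0000) / (10) = -0.4778
  w = (9 - (-3)·1.1111 - (-4)·-0.7000 - (-2)·-1.0000) / (-12) = -0.6278
  t = (-10 - (4)·1.1111 - (-2)·-0.7000 - (-1)·-0.7500) / (10) = -1.6594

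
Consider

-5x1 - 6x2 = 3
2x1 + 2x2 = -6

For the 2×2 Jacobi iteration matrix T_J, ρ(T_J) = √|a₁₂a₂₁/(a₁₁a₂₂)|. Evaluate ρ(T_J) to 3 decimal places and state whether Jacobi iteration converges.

1.095

a₁₂a₂₁/(a₁₁a₂₂) = (-6)·(2) / ((-5)·(2)) = 1.200000
ρ = √|1.200000| = √1.200000 = 1.095
ρ > 1, so Jacobi diverges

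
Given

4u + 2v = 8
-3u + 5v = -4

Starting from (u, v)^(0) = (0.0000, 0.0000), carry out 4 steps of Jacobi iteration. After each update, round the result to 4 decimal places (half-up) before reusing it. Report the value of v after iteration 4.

0.2800

Iteration 1:
  u = (8 - (2)·0.0000) / (4) = 2.0000
  v = (-4 - (-3)·0.0000) / (5) = -0.8000
Iteration 2:
  u = (8 - (2)·-0.8000) / (4) = 2.4000
  v = (-4 - (-3)·2.0000) / (5) = 0.4000
Iteration 3:
  u = (8 - (2)·0.4000) / (4) = 1.8000
  v = (-4 - (-3)·2.4000) / (5) = 0.6400
Iteration 4:
  u = (8 - (2)·0.6400) / (4) = 1.6800
  v = (-4 - (-3)·1.8000) / (5) = 0.2800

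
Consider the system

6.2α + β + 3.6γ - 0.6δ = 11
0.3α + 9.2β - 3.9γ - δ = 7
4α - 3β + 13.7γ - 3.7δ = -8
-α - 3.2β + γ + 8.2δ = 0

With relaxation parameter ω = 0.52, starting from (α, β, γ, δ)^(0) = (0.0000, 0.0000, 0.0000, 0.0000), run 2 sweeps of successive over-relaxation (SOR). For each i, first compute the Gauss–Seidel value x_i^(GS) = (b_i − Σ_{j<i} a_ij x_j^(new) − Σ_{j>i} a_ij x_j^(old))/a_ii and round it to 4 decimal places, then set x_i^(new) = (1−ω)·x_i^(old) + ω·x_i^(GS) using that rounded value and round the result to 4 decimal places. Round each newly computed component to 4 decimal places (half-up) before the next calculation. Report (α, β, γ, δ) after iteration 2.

(1.4626, 0.4741, -0.6414, 0.3069)

Iteration 1:
  α: GS value = (11 - (1)·0.0000 - (3.6)·0.0000 - (-0.6)·0.0000) / (6.2) = 1.7742;  α ← (1−ω)·0.0000 + ω·1.7742 = 0.9226
  β: GS value = (7 - (0.3)·0.9226 - (-3.9)·0.0000 - (-1)·0.0000) / (9.2) = 0.7308;  β ← (1−ω)·0.0000 + ω·0.7308 = 0.3800
  γ: GS value = (-8 - (4)·0.9226 - (-3)·0.3800 - (-3.7)·0.0000) / (13.7) = -0.7701;  γ ← (1−ω)·0.0000 + ω·-0.7701 = -0.4005
  δ: GS value = (0 - (-1)·0.9226 - (-3.2)·0.3800 - (1)·-0.4005) / (8.2) = 0.3096;  δ ← (1−ω)·0.0000 + ω·0.3096 = 0.1610
Iteration 2:
  α: GS value = (11 - (1)·0.3800 - (3.6)·-0.4005 - (-0.6)·0.1610) / (6.2) = 1.9610;  α ← (1−ω)·0.9226 + ω·1.9610 = 1.4626
  β: GS value = (7 - (0.3)·1.4626 - (-3.9)·-0.4005 - (-1)·0.1610) / (9.2) = 0.5609;  β ← (1−ω)·0.3800 + ω·0.5609 = 0.4741
  γ: GS value = (-8 - (4)·1.4626 - (-3)·0.4741 - (-3.7)·0.1610) / (13.7) = -0.8637;  γ ← (1−ω)·-0.4005 + ω·-0.8637 = -0.6414
  δ: GS value = (0 - (-1)·1.4626 - (-3.2)·0.4741 - (1)·-0.6414) / (8.2) = 0.4416;  δ ← (1−ω)·0.1610 + ω·0.4416 = 0.3069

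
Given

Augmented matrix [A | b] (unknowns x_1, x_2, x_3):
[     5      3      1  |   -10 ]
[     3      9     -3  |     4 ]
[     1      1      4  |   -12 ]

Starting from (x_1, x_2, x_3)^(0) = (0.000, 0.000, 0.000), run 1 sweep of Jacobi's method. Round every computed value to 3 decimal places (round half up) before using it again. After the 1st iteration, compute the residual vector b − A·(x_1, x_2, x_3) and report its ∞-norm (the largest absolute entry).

2.996

Iteration 1:
  x_1 = (-10 - (3)·0.000 - (1)·0.000) / (5) = -2.000
  x_2 = (4 - (3)·0.000 - (-3)·0.000) / (9) = 0.444
  x_3 = (-12 - (1)·0.000 - (1)·0.000) / (4) = -3.000
Residual b − A·x = (1.668, -2.996, 1.556); ∞-norm = 2.996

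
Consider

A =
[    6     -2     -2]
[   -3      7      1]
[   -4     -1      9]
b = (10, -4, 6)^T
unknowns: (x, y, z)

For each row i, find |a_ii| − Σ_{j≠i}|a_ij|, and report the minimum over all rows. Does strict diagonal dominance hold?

2

row 1: |6| − (2+2) = 2
row 2: |7| − (3+1) = 3
row 3: |9| − (4+1) = 4
minimum over rows = 2 → strictly diagonally dominant (convergence guaranteed)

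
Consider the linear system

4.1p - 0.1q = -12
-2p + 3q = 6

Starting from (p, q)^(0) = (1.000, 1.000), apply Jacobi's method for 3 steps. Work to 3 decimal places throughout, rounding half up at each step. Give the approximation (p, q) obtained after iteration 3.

Iteration 1:
  p = (-12 - (-0.1)·1.000) / (4.1) = -2.902
  q = (6 - (-2)·1.000) / (3) = 2.667
Iteration 2:
  p = (-12 - (-0.1)·2.667) / (4.1) = -2.862
  q = (6 - (-2)·-2.902) / (3) = 0.065
Iteration 3:
  p = (-12 - (-0.1)·0.065) / (4.1) = -2.925
  q = (6 - (-2)·-2.862) / (3) = 0.092

(-2.925, 0.092)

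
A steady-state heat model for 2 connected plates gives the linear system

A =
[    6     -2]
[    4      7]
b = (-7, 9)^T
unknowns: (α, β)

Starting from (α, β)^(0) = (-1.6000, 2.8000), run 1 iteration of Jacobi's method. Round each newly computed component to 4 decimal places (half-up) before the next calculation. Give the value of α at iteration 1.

Iteration 1:
  α = (-7 - (-2)·2.8000) / (6) = -0.2333
  β = (9 - (4)·-1.6000) / (7) = 2.2000

-0.2333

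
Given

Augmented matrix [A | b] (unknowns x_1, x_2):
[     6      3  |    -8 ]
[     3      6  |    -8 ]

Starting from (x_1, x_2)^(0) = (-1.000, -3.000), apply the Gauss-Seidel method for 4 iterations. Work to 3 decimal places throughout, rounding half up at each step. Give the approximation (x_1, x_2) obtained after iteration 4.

Iteration 1:
  x_1 = (-8 - (3)·-3.000) / (6) = 0.167
  x_2 = (-8 - (3)·0.167) / (6) = -1.417
Iteration 2:
  x_1 = (-8 - (3)·-1.417) / (6) = -0.625
  x_2 = (-8 - (3)·-0.625) / (6) = -1.021
Iteration 3:
  x_1 = (-8 - (3)·-1.021) / (6) = -0.823
  x_2 = (-8 - (3)·-0.823) / (6) = -0.922
Iteration 4:
  x_1 = (-8 - (3)·-0.922) / (6) = -0.872
  x_2 = (-8 - (3)·-0.872) / (6) = -0.897

(-0.872, -0.897)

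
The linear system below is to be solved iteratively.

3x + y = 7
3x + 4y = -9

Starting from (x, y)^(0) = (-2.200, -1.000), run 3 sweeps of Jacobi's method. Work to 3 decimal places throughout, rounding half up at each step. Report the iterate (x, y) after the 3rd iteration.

Iteration 1:
  x = (7 - (1)·-1.000) / (3) = 2.667
  y = (-9 - (3)·-2.200) / (4) = -0.600
Iteration 2:
  x = (7 - (1)·-0.600) / (3) = 2.533
  y = (-9 - (3)·2.667) / (4) = -4.250
Iteration 3:
  x = (7 - (1)·-4.250) / (3) = 3.750
  y = (-9 - (3)·2.533) / (4) = -4.150

(3.750, -4.150)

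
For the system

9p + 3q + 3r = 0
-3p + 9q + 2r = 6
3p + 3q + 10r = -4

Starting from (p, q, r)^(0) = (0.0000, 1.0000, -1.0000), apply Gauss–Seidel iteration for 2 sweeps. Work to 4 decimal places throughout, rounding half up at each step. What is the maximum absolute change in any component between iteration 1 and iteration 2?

0.0988

Iteration 1:
  p = (0 - (3)·1.0000 - (3)·-1.0000) / (9) = 0.0000
  q = (6 - (-3)·0.0000 - (2)·-1.0000) / (9) = 0.8889
  r = (-4 - (3)·0.0000 - (3)·0.8889) / (10) = -0.6667
Iteration 2:
  p = (0 - (3)·0.8889 - (3)·-0.6667) / (9) = -0.0741
  q = (6 - (-3)·-0.0741 - (2)·-0.6667) / (9) = 0.7901
  r = (-4 - (3)·-0.0741 - (3)·0.7901) / (10) = -0.6148
Change: (-0.0741, -0.0988, 0.0519) → max |·| = 0.0988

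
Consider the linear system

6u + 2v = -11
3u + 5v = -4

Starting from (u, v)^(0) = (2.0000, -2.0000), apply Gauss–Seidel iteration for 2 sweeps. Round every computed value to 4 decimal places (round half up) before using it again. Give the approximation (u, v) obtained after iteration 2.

(-1.8000, 0.2800)

Iteration 1:
  u = (-11 - (2)·-2.0000) / (6) = -1.1667
  v = (-4 - (3)·-1.1667) / (5) = -0.1000
Iteration 2:
  u = (-11 - (2)·-0.1000) / (6) = -1.8000
  v = (-4 - (3)·-1.8000) / (5) = 0.2800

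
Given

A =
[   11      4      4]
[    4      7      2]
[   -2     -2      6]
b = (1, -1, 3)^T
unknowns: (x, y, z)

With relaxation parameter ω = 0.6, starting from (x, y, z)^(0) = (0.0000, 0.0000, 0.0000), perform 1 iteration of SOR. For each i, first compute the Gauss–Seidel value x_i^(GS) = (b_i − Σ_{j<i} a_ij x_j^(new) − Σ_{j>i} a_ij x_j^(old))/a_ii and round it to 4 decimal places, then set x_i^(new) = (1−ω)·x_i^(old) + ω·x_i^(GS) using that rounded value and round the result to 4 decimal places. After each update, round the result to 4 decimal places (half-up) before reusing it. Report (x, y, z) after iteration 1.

(0.0545, -0.1044, 0.2900)

Iteration 1:
  x: GS value = (1 - (4)·0.0000 - (4)·0.0000) / (11) = 0.0909;  x ← (1−ω)·0.0000 + ω·0.0909 = 0.0545
  y: GS value = (-1 - (4)·0.0545 - (2)·0.0000) / (7) = -0.1740;  y ← (1−ω)·0.0000 + ω·-0.1740 = -0.1044
  z: GS value = (3 - (-2)·0.0545 - (-2)·-0.1044) / (6) = 0.4834;  z ← (1−ω)·0.0000 + ω·0.4834 = 0.2900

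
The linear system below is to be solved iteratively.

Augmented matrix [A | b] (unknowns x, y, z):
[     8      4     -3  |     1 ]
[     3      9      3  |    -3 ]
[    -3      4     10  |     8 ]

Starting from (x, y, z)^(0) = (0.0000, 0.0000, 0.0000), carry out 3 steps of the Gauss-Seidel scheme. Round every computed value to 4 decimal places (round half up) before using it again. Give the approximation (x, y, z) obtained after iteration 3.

(1.0804, -1.1471, 1.5830)

Iteration 1:
  x = (1 - (4)·0.0000 - (-3)·0.0000) / (8) = 0.1250
  y = (-3 - (3)·0.1250 - (3)·0.0000) / (9) = -0.3750
  z = (8 - (-3)·0.1250 - (4)·-0.3750) / (10) = 0.9875
Iteration 2:
  x = (1 - (4)·-0.3750 - (-3)·0.9875) / (8) = 0.6828
  y = (-3 - (3)·0.6828 - (3)·0.9875) / (9) = -0.8901
  z = (8 - (-3)·0.6828 - (4)·-0.8901) / (10) = 1.3609
Iteration 3:
  x = (1 - (4)·-0.8901 - (-3)·1.3609) / (8) = 1.0804
  y = (-3 - (3)·1.0804 - (3)·1.3609) / (9) = -1.1471
  z = (8 - (-3)·1.0804 - (4)·-1.1471) / (10) = 1.5830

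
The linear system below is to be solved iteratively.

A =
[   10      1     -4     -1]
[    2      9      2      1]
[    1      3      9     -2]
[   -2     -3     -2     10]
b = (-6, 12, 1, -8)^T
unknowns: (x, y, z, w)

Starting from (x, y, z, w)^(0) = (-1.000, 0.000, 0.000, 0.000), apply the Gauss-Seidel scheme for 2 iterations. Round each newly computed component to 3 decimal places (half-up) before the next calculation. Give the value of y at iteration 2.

Iteration 1:
  x = (-6 - (1)·0.000 - (-4)·0.000 - (-1)·0.000) / (10) = -0.600
  y = (12 - (2)·-0.600 - (2)·0.000 - (1)·0.000) / (9) = 1.467
  z = (1 - (1)·-0.600 - (3)·1.467 - (-2)·0.000) / (9) = -0.311
  w = (-8 - (-2)·-0.600 - (-3)·1.467 - (-2)·-0.311) / (10) = -0.542
Iteration 2:
  x = (-6 - (1)·1.467 - (-4)·-0.311 - (-1)·-0.542) / (10) = -0.925
  y = (12 - (2)·-0.925 - (2)·-0.311 - (1)·-0.542) / (9) = 1.668
  z = (1 - (1)·-0.925 - (3)·1.668 - (-2)·-0.542) / (9) = -0.463
  w = (-8 - (-2)·-0.925 - (-3)·1.668 - (-2)·-0.463) / (10) = -0.577

1.668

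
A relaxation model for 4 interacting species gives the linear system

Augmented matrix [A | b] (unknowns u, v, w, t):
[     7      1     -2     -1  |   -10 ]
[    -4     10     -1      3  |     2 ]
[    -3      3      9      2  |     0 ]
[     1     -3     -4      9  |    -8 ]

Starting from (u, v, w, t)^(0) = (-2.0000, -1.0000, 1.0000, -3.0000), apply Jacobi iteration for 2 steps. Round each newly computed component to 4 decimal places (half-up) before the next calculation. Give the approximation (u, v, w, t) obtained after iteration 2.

(-1.4699, -0.1714, -0.4861, -0.4487)

Iteration 1:
  u = (-10 - (1)·-1.0000 - (-2)·1.0000 - (-1)·-3.0000) / (7) = -1.4286
  v = (2 - (-4)·-2.0000 - (-1)·1.0000 - (3)·-3.0000) / (10) = 0.4000
  w = (0 - (-3)·-2.0000 - (3)·-1.0000 - (2)·-3.0000) / (9) = 0.3333
  t = (-8 - (1)·-2.0000 - (-3)·-1.0000 - (-4)·1.0000) / (9) = -0.5556
Iteration 2:
  u = (-10 - (1)·0.4000 - (-2)·0.3333 - (-1)·-0.5556) / (7) = -1.4699
  v = (2 - (-4)·-1.4286 - (-1)·0.3333 - (3)·-0.5556) / (10) = -0.1714
  w = (0 - (-3)·-1.4286 - (3)·0.4000 - (2)·-0.5556) / (9) = -0.4861
  t = (-8 - (1)·-1.4286 - (-3)·0.4000 - (-4)·0.3333) / (9) = -0.4487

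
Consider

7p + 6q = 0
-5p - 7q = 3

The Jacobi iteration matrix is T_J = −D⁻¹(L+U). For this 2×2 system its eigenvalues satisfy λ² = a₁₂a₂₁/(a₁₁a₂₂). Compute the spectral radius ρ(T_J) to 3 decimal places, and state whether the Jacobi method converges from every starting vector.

a₁₂a₂₁/(a₁₁a₂₂) = (6)·(-5) / ((7)·(-7)) = 0.612245
ρ = √|0.612245| = √0.612245 = 0.782
ρ < 1, so Jacobi converges

0.782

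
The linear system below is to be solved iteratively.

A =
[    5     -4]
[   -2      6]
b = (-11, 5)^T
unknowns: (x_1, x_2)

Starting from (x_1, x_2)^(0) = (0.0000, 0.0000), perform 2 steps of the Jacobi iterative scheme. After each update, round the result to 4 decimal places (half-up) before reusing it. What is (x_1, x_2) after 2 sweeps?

Iteration 1:
  x_1 = (-11 - (-4)·0.0000) / (5) = -2.2000
  x_2 = (5 - (-2)·0.0000) / (6) = 0.8333
Iteration 2:
  x_1 = (-11 - (-4)·0.8333) / (5) = -1.5334
  x_2 = (5 - (-2)·-2.2000) / (6) = 0.1000

(-1.5334, 0.1000)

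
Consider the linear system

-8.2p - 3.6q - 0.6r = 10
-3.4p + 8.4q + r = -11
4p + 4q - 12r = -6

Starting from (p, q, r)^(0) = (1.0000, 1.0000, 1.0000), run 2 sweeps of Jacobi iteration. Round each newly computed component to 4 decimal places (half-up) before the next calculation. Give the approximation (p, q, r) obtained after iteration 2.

Iteration 1:
  p = (10 - (-3.6)·1.0000 - (-0.6)·1.0000) / (-8.2) = -1.7317
  q = (-11 - (-3.4)·1.0000 - (1)·1.0000) / (8.4) = -1.0238
  r = (-6 - (4)·1.0000 - (4)·1.0000) / (-12) = 1.1667
Iteration 2:
  p = (10 - (-3.6)·-1.0238 - (-0.6)·1.1667) / (-8.2) = -0.8554
  q = (-11 - (-3.4)·-1.7317 - (1)·1.1667) / (8.4) = -2.1493
  r = (-6 - (4)·-1.7317 - (4)·-1.0238) / (-12) = -0.4185

(-0.8554, -2.1493, -0.4185)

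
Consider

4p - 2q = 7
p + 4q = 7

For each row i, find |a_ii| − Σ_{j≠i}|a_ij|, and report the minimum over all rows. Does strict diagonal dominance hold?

row 1: |4| − (2) = 2
row 2: |4| − (1) = 3
minimum over rows = 2 → strictly diagonally dominant (convergence guaranteed)

2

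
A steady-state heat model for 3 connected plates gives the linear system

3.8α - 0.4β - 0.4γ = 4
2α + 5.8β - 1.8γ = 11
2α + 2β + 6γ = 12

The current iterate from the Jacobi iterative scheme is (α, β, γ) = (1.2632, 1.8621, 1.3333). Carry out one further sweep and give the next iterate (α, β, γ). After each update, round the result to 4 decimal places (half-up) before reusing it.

(1.3890, 1.8747, 0.9582)

One sweep:
  α = (4 - (-0.4)·1.8621 - (-0.4)·1.3333) / (3.8) = 1.3890
  β = (11 - (2)·1.2632 - (-1.8)·1.3333) / (5.8) = 1.8747
  γ = (12 - (2)·1.2632 - (2)·1.8621) / (6) = 0.9582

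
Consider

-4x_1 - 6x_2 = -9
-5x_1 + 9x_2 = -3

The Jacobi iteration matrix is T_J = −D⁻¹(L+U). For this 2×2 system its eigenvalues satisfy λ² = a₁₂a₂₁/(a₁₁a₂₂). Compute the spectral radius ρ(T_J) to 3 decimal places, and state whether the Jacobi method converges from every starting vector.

0.913

a₁₂a₂₁/(a₁₁a₂₂) = (-6)·(-5) / ((-4)·(9)) = -0.833333
ρ = √|-0.833333| = √0.833333 = 0.913
ρ < 1, so Jacobi converges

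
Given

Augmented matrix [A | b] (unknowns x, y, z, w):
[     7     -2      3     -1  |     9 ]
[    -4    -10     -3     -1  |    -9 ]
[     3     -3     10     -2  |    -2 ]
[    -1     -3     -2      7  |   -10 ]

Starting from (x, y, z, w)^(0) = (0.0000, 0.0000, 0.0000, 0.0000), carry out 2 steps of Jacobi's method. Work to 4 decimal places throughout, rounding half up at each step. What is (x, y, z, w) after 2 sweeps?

(1.4245, 0.5886, -0.6014, -0.9163)

Iteration 1:
  x = (9 - (-2)·0.0000 - (3)·0.0000 - (-1)·0.0000) / (7) = 1.2857
  y = (-9 - (-4)·0.0000 - (-3)·0.0000 - (-1)·0.0000) / (-10) = 0.9000
  z = (-2 - (3)·0.0000 - (-3)·0.0000 - (-2)·0.0000) / (10) = -0.2000
  w = (-10 - (-1)·0.0000 - (-3)·0.0000 - (-2)·0.0000) / (7) = -1.4286
Iteration 2:
  x = (9 - (-2)·0.9000 - (3)·-0.2000 - (-1)·-1.4286) / (7) = 1.4245
  y = (-9 - (-4)·1.2857 - (-3)·-0.2000 - (-1)·-1.4286) / (-10) = 0.5886
  z = (-2 - (3)·1.2857 - (-3)·0.9000 - (-2)·-1.4286) / (10) = -0.6014
  w = (-10 - (-1)·1.2857 - (-3)·0.9000 - (-2)·-0.2000) / (7) = -0.9163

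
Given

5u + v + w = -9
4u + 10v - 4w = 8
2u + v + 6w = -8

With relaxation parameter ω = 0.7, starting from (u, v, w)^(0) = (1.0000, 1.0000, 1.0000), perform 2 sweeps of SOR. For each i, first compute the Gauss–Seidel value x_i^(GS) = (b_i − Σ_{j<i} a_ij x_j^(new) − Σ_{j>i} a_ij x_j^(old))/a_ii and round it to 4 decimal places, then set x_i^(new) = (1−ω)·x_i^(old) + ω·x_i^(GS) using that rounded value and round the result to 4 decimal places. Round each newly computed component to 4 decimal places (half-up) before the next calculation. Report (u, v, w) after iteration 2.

(-1.7677, 1.3562, -0.8343)

Iteration 1:
  u: GS value = (-9 - (1)·1.0000 - (1)·1.0000) / (5) = -2.2000;  u ← (1−ω)·1.0000 + ω·-2.2000 = -1.2400
  v: GS value = (8 - (4)·-1.2400 - (-4)·1.0000) / (10) = 1.6960;  v ← (1−ω)·1.0000 + ω·1.6960 = 1.4872
  w: GS value = (-8 - (2)·-1.2400 - (1)·1.4872) / (6) = -1.1679;  w ← (1−ω)·1.0000 + ω·-1.1679 = -0.5175
Iteration 2:
  u: GS value = (-9 - (1)·1.4872 - (1)·-0.5175) / (5) = -1.9939;  u ← (1−ω)·-1.2400 + ω·-1.9939 = -1.7677
  v: GS value = (8 - (4)·-1.7677 - (-4)·-0.5175) / (10) = 1.3001;  v ← (1−ω)·1.4872 + ω·1.3001 = 1.3562
  w: GS value = (-8 - (2)·-1.7677 - (1)·1.3562) / (6) = -0.9701;  w ← (1−ω)·-0.5175 + ω·-0.9701 = -0.8343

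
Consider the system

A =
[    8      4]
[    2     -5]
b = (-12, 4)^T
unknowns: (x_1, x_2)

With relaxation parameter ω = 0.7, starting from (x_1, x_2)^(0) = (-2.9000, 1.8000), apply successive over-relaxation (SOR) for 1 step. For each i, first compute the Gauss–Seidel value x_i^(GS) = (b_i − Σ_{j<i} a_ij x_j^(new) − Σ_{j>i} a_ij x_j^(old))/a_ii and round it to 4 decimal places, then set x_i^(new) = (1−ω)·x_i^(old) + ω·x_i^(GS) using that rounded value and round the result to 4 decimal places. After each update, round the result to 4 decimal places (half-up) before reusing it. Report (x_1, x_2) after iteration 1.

Iteration 1:
  x_1: GS value = (-12 - (4)·1.8000) / (8) = -2.4000;  x_1 ← (1−ω)·-2.9000 + ω·-2.4000 = -2.5500
  x_2: GS value = (4 - (2)·-2.5500) / (-5) = -1.8200;  x_2 ← (1−ω)·1.8000 + ω·-1.8200 = -0.7340

(-2.5500, -0.7340)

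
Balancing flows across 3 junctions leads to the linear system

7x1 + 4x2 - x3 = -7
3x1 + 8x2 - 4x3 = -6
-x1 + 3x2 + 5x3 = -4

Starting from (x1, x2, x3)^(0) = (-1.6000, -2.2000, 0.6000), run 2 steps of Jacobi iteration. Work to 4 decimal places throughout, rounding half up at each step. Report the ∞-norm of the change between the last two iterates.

1.4000

Iteration 1:
  x1 = (-7 - (4)·-2.2000 - (-1)·0.6000) / (7) = 0.3429
  x2 = (-6 - (3)·-1.6000 - (-4)·0.6000) / (8) = 0.1500
  x3 = (-4 - (-1)·-1.6000 - (3)·-2.2000) / (5) = 0.2000
Iteration 2:
  x1 = (-7 - (4)·0.1500 - (-1)·0.2000) / (7) = -1.0571
  x2 = (-6 - (3)·0.3429 - (-4)·0.2000) / (8) = -0.7786
  x3 = (-4 - (-1)·0.3429 - (3)·0.1500) / (5) = -0.8214
Change: (-1.4000, -0.9286, -1.0214) → max |·| = 1.4000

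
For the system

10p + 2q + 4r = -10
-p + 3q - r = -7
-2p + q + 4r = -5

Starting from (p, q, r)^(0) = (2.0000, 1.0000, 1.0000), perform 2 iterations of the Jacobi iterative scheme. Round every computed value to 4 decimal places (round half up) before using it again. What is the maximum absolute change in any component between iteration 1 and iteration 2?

Iteration 1:
  p = (-10 - (2)·1.0000 - (4)·1.0000) / (10) = -1.6000
  q = (-7 - (-1)·2.0000 - (-1)·1.0000) / (3) = -1.3333
  r = (-5 - (-2)·2.0000 - (1)·1.0000) / (4) = -0.5000
Iteration 2:
  p = (-10 - (2)·-1.3333 - (4)·-0.5000) / (10) = -0.5333
  q = (-7 - (-1)·-1.6000 - (-1)·-0.5000) / (3) = -3.0333
  r = (-5 - (-2)·-1.6000 - (1)·-1.3333) / (4) = -1.7167
Change: (1.0667, -1.7000, -1.2167) → max |·| = 1.7000

1.7000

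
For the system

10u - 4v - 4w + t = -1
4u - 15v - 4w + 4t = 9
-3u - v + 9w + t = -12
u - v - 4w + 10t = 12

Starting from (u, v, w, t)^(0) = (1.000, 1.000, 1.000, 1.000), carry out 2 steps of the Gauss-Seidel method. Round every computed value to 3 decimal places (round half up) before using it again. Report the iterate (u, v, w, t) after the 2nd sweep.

(-0.851, -0.328, -1.718, 0.565)

Iteration 1:
  u = (-1 - (-4)·1.000 - (-4)·1.000 - (1)·1.000) / (10) = 0.600
  v = (9 - (4)·0.600 - (-4)·1.000 - (4)·1.000) / (-15) = -0.440
  w = (-12 - (-3)·0.600 - (-1)·-0.440 - (1)·1.000) / (9) = -1.293
  t = (12 - (1)·0.600 - (-1)·-0.440 - (-4)·-1.293) / (10) = 0.579
Iteration 2:
  u = (-1 - (-4)·-0.440 - (-4)·-1.293 - (1)·0.579) / (10) = -0.851
  v = (9 - (4)·-0.851 - (-4)·-1.293 - (4)·0.579) / (-15) = -0.328
  w = (-12 - (-3)·-0.851 - (-1)·-0.328 - (1)·0.579) / (9) = -1.718
  t = (12 - (1)·-0.851 - (-1)·-0.328 - (-4)·-1.718) / (10) = 0.565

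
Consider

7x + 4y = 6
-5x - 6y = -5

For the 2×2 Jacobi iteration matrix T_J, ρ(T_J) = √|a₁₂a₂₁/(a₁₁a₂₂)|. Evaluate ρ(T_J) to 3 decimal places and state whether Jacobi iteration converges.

a₁₂a₂₁/(a₁₁a₂₂) = (4)·(-5) / ((7)·(-6)) = 0.476190
ρ = √|0.476190| = √0.476190 = 0.690
ρ < 1, so Jacobi converges

0.690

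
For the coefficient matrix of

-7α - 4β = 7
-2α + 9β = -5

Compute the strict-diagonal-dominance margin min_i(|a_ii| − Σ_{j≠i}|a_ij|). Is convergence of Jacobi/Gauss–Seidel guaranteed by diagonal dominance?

3

row 1: |-7| − (4) = 3
row 2: |9| − (2) = 7
minimum over rows = 3 → strictly diagonally dominant (convergence guaranteed)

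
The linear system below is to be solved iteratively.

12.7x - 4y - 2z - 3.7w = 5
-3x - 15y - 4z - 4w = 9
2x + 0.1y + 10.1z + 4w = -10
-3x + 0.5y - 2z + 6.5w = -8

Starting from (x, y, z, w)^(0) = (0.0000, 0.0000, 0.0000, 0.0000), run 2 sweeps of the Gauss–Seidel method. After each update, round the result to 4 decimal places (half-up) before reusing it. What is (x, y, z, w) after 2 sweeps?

Iteration 1:
  x = (5 - (-4)·0.0000 - (-2)·0.0000 - (-3.7)·0.0000) / (12.7) = 0.3937
  y = (9 - (-3)·0.3937 - (-4)·0.0000 - (-4)·0.0000) / (-15) = -0.6787
  z = (-10 - (2)·0.3937 - (0.1)·-0.6787 - (4)·0.0000) / (10.1) = -1.0613
  w = (-8 - (-3)·0.3937 - (0.5)·-0.6787 - (-2)·-1.0613) / (6.5) = -1.3234
Iteration 2:
  x = (5 - (-4)·-0.6787 - (-2)·-1.0613 - (-3.7)·-1.3234) / (12.7) = -0.3728
  y = (9 - (-3)·-0.3728 - (-4)·-1.0613 - (-4)·-1.3234) / (-15) = 0.1105
  z = (-10 - (2)·-0.3728 - (0.1)·0.1105 - (4)·-1.3234) / (10.1) = -0.3933
  w = (-8 - (-3)·-0.3728 - (0.5)·0.1105 - (-2)·-0.3933) / (6.5) = -1.5323

(-0.3728, 0.1105, -0.3933, -1.5323)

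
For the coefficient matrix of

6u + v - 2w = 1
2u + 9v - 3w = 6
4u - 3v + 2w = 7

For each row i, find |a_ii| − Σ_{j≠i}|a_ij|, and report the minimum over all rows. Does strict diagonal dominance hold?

row 1: |6| − (1+2) = 3
row 2: |9| − (2+3) = 4
row 3: |2| − (4+3) = -5
minimum over rows = -5 → not strictly diagonally dominant

-5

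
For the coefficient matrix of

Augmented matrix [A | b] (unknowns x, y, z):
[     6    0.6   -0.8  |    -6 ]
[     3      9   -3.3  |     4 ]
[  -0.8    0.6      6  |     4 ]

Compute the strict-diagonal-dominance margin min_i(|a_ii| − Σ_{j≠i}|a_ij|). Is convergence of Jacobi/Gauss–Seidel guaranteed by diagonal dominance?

row 1: |6| − (0.6+0.8) = 4.6
row 2: |9| − (3+3.3) = 2.7
row 3: |6| − (0.8+0.6) = 4.6
minimum over rows = 2.7 → strictly diagonally dominant (convergence guaranteed)

2.7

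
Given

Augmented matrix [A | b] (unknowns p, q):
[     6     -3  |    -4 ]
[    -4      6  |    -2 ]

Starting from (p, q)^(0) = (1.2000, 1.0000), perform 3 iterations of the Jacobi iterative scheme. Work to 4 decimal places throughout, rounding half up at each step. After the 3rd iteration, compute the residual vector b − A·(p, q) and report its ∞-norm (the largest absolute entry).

1.8224

Iteration 1:
  p = (-4 - (-3)·1.0000) / (6) = -0.1667
  q = (-2 - (-4)·1.2000) / (6) = 0.4667
Iteration 2:
  p = (-4 - (-3)·0.4667) / (6) = -0.4333
  q = (-2 - (-4)·-0.1667) / (6) = -0.4445
Iteration 3:
  p = (-4 - (-3)·-0.4445) / (6) = -0.8889
  q = (-2 - (-4)·-0.4333) / (6) = -0.6222
Residual b − A·x = (-0.5332, -1.8224); ∞-norm = 1.8224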